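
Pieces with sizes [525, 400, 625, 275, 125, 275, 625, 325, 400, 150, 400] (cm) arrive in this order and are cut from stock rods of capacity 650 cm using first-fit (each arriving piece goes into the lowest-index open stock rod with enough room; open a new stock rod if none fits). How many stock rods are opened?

  525 → stock rod 1 (new)  [load 525/650]
  400 → stock rod 2 (new)  [load 400/650]
  625 → stock rod 3 (new)  [load 625/650]
  275 → stock rod 4 (new)  [load 275/650]
  125 → stock rod 1  [load 650/650]
  275 → stock rod 4  [load 550/650]
  625 → stock rod 5 (new)  [load 625/650]
  325 → stock rod 6 (new)  [load 325/650]
  400 → stock rod 7 (new)  [load 400/650]
  150 → stock rod 2  [load 550/650]
  400 → stock rod 8 (new)  [load 400/650]
8 stock rods opened.

8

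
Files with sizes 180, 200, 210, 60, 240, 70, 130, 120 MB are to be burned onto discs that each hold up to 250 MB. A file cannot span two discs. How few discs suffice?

6

Total = 240 + 210 + 200 + 180 + 130 + 120 + 70 + 60 = 1210 MB.
Lower bound: ⌈1210/250⌉ = 5 discs.
A packing using 6 discs:
  disc 1: 240 = 240
  disc 2: 210 = 210
  disc 3: 200 = 200
  disc 4: 180 + 70 = 250
  disc 5: 130 + 120 = 250
  disc 6: 60 = 60
No arrangement into 5 discs stays within capacity, so 6 is optimal.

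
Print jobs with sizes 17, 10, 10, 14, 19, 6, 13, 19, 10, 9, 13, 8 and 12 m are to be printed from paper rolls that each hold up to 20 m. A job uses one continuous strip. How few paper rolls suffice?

Total = 19 + 19 + 17 + 14 + 13 + 13 + 12 + 10 + 10 + 10 + 9 + 8 + 6 = 160 m.
Lower bound: ⌈160/20⌉ = 8 paper rolls.
A packing using 9 paper rolls:
  roll 1: 19 = 19
  roll 2: 19 = 19
  roll 3: 17 = 17
  roll 4: 14 + 6 = 20
  roll 5: 13 = 13
  roll 6: 13 = 13
  roll 7: 12 + 8 = 20
  roll 8: 10 + 10 = 20
  roll 9: 10 + 9 = 19
No arrangement into 8 paper rolls stays within capacity, so 9 is optimal.

9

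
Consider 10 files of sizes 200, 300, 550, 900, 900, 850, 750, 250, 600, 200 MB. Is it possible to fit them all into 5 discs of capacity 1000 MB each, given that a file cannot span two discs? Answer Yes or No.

Total = 5500 MB; ⌈5500/1000⌉ = 6.
At least 6 discs are required, but only 5 are allowed.

No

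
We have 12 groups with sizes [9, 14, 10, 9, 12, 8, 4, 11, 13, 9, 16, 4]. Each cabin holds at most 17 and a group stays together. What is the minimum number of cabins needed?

Total = 16 + 14 + 13 + 12 + 11 + 10 + 9 + 9 + 9 + 8 + 4 + 4 = 119.
Lower bound: ⌈119/17⌉ = 7 cabins.
Also, 9 groups each exceed 17/2, and no two of those can share a cabin, so at least 9 cabins are needed.
A packing using 9 cabins:
  cabin 1: 16 = 16
  cabin 2: 14 = 14
  cabin 3: 13 + 4 = 17
  cabin 4: 12 + 4 = 16
  cabin 5: 11 = 11
  cabin 6: 10 = 10
  cabin 7: 9 + 8 = 17
  cabin 8: 9 = 9
  cabin 9: 9 = 9
This matches the lower bound, so 9 is optimal.

9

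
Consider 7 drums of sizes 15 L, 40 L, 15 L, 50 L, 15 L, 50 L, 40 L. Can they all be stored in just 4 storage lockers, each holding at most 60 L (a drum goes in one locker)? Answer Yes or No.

Total = 225 L; ⌈225/60⌉ = 4.
The bound of 4 does not rule out 4, but exhaustive search shows no assignment into 4 storage lockers of capacity 60 L exists — the minimum is 5.

No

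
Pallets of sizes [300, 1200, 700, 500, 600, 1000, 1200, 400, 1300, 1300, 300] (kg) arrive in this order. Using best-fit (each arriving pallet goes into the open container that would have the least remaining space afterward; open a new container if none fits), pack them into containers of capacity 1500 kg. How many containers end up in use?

7

  300 → container 1 (new)  [load 300/1500]
  1200 → container 1  [load 1500/1500]
  700 → container 2 (new)  [load 700/1500]
  500 → container 2  [load 1200/1500]
  600 → container 3 (new)  [load 600/1500]
  1000 → container 4 (new)  [load 1000/1500]
  1200 → container 5 (new)  [load 1200/1500]
  400 → container 4  [load 1400/1500]
  1300 → container 6 (new)  [load 1300/1500]
  1300 → container 7 (new)  [load 1300/1500]
  300 → container 2  [load 1500/1500]
7 containers opened.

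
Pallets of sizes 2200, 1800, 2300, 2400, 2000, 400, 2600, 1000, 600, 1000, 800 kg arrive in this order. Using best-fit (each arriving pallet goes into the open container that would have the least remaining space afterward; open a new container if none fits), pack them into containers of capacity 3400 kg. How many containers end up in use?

  2200 → container 1 (new)  [load 2200/3400]
  1800 → container 2 (new)  [load 1800/3400]
  2300 → container 3 (new)  [load 2300/3400]
  2400 → container 4 (new)  [load 2400/3400]
  2000 → container 5 (new)  [load 2000/3400]
  400 → container 4  [load 2800/3400]
  2600 → container 6 (new)  [load 2600/3400]
  1000 → container 3  [load 3300/3400]
  600 → container 4  [load 3400/3400]
  1000 → container 1  [load 3200/3400]
  800 → container 6  [load 3400/3400]
6 containers opened.

6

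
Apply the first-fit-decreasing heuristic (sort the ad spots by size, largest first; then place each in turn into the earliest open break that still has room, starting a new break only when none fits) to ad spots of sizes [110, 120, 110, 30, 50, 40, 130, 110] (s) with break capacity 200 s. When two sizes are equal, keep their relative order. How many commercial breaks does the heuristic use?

5

Sorted descending: 130, 120, 110, 110, 110, 50, 40, 30.
  130 → break 1 (new)  [load 130/200]
  120 → break 2 (new)  [load 120/200]
  110 → break 3 (new)  [load 110/200]
  110 → break 4 (new)  [load 110/200]
  110 → break 5 (new)  [load 110/200]
  50 → break 1  [load 180/200]
  40 → break 2  [load 160/200]
  30 → break 2  [load 190/200]
5 commercial breaks opened.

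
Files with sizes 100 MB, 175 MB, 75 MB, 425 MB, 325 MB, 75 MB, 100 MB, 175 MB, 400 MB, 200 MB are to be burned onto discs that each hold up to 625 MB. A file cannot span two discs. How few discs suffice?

4

Total = 425 + 400 + 325 + 200 + 175 + 175 + 100 + 100 + 75 + 75 = 2050 MB.
Lower bound: ⌈2050/625⌉ = 4 discs.
A packing using 4 discs:
  disc 1: 425 + 200 = 625
  disc 2: 400 + 175 = 575
  disc 3: 325 + 175 + 100 = 600
  disc 4: 100 + 75 + 75 = 250
This matches the lower bound, so 4 is optimal.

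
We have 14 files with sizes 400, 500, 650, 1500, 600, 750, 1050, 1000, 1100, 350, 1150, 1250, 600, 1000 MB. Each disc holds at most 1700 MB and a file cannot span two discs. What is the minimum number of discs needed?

Total = 1500 + 1250 + 1150 + 1100 + 1050 + 1000 + 1000 + 750 + 650 + 600 + 600 + 500 + 400 + 350 = 11900 MB.
Lower bound: ⌈11900/1700⌉ = 7 discs.
A packing using 8 discs:
  disc 1: 1500 = 1500
  disc 2: 1250 + 400 = 1650
  disc 3: 1150 + 500 = 1650
  disc 4: 1100 + 600 = 1700
  disc 5: 1050 + 650 = 1700
  disc 6: 1000 + 600 = 1600
  disc 7: 1000 + 350 = 1350
  disc 8: 750 = 750
No arrangement into 7 discs stays within capacity, so 8 is optimal.

8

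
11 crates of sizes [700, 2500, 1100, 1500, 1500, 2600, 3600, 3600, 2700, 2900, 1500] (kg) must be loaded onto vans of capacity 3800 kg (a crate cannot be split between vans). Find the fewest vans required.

Total = 3600 + 3600 + 2900 + 2700 + 2600 + 2500 + 1500 + 1500 + 1500 + 1100 + 700 = 24200 kg.
Lower bound: ⌈24200/3800⌉ = 7 vans.
A packing using 8 vans:
  van 1: 3600 = 3600
  van 2: 3600 = 3600
  van 3: 2900 + 700 = 3600
  van 4: 2700 + 1100 = 3800
  van 5: 2600 = 2600
  van 6: 2500 = 2500
  van 7: 1500 + 1500 = 3000
  van 8: 1500 = 1500
No arrangement into 7 vans stays within capacity, so 8 is optimal.

8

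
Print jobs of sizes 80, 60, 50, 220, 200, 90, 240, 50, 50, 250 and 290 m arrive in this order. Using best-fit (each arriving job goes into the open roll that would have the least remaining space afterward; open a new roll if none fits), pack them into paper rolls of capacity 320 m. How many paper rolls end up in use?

6

  80 → roll 1 (new)  [load 80/320]
  60 → roll 1  [load 140/320]
  50 → roll 1  [load 190/320]
  220 → roll 2 (new)  [load 220/320]
  200 → roll 3 (new)  [load 200/320]
  90 → roll 2  [load 310/320]
  240 → roll 4 (new)  [load 240/320]
  50 → roll 4  [load 290/320]
  50 → roll 3  [load 250/320]
  250 → roll 5 (new)  [load 250/320]
  290 → roll 6 (new)  [load 290/320]
6 paper rolls opened.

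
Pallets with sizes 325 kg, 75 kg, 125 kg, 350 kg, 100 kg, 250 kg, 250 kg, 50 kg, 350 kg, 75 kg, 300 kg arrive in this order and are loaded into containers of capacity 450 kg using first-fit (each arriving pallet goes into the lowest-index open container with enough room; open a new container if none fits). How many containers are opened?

7

  325 → container 1 (new)  [load 325/450]
  75 → container 1  [load 400/450]
  125 → container 2 (new)  [load 125/450]
  350 → container 3 (new)  [load 350/450]
  100 → container 2  [load 225/450]
  250 → container 4 (new)  [load 250/450]
  250 → container 5 (new)  [load 250/450]
  50 → container 1  [load 450/450]
  350 → container 6 (new)  [load 350/450]
  75 → container 2  [load 300/450]
  300 → container 7 (new)  [load 300/450]
7 containers opened.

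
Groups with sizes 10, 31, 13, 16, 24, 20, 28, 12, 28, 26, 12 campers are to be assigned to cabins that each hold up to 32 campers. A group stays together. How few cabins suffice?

8

Total = 31 + 28 + 28 + 26 + 24 + 20 + 16 + 13 + 12 + 12 + 10 = 220 campers.
Lower bound: ⌈220/32⌉ = 7 cabins.
A packing using 8 cabins:
  cabin 1: 31 = 31
  cabin 2: 28 = 28
  cabin 3: 28 = 28
  cabin 4: 26 = 26
  cabin 5: 24 = 24
  cabin 6: 20 + 12 = 32
  cabin 7: 16 + 13 = 29
  cabin 8: 12 + 10 = 22
No arrangement into 7 cabins stays within capacity, so 8 is optimal.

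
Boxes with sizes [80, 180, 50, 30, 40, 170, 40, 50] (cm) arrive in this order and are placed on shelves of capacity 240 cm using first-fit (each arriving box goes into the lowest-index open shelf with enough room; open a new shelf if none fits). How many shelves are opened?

  80 → shelf 1 (new)  [load 80/240]
  180 → shelf 2 (new)  [load 180/240]
  50 → shelf 1  [load 130/240]
  30 → shelf 1  [load 160/240]
  40 → shelf 1  [load 200/240]
  170 → shelf 3 (new)  [load 170/240]
  40 → shelf 1  [load 240/240]
  50 → shelf 2  [load 230/240]
3 shelves opened.

3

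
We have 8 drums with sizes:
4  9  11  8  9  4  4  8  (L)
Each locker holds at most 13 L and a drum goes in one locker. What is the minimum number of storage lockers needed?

Total = 11 + 9 + 9 + 8 + 8 + 4 + 4 + 4 = 57 L.
Lower bound: ⌈57/13⌉ = 5 storage lockers.
A packing using 5 storage lockers:
  locker 1: 11 = 11
  locker 2: 9 + 4 = 13
  locker 3: 9 + 4 = 13
  locker 4: 8 + 4 = 12
  locker 5: 8 = 8
This matches the lower bound, so 5 is optimal.

5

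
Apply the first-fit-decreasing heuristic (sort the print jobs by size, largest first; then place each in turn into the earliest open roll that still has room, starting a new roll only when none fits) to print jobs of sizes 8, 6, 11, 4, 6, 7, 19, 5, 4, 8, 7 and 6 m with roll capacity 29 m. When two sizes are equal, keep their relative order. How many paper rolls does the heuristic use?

Sorted descending: 19, 11, 8, 8, 7, 7, 6, 6, 6, 5, 4, 4.
  19 → roll 1 (new)  [load 19/29]
  11 → roll 2 (new)  [load 11/29]
  8 → roll 1  [load 27/29]
  8 → roll 2  [load 19/29]
  7 → roll 2  [load 26/29]
  7 → roll 3 (new)  [load 7/29]
  6 → roll 3  [load 13/29]
  6 → roll 3  [load 19/29]
  6 → roll 3  [load 25/29]
  5 → roll 4 (new)  [load 5/29]
  4 → roll 3  [load 29/29]
  4 → roll 4  [load 9/29]
4 paper rolls opened.

4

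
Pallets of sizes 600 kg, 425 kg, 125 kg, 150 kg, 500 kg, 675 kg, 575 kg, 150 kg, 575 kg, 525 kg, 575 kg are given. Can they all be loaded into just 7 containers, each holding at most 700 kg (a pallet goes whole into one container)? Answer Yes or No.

Total = 4875 kg; ⌈4875/700⌉ = 7.
8 pallets each exceed half the capacity and cannot share a container, forcing at least 8 containers.
At least 8 containers are required, but only 7 are allowed.

No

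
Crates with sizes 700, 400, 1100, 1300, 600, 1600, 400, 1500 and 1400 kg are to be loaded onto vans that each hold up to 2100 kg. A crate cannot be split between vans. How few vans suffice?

5

Total = 1600 + 1500 + 1400 + 1300 + 1100 + 700 + 600 + 400 + 400 = 9000 kg.
Lower bound: ⌈9000/2100⌉ = 5 vans.
A packing using 5 vans:
  van 1: 1600 + 400 = 2000
  van 2: 1500 + 600 = 2100
  van 3: 1400 + 700 = 2100
  van 4: 1300 + 400 = 1700
  van 5: 1100 = 1100
This matches the lower bound, so 5 is optimal.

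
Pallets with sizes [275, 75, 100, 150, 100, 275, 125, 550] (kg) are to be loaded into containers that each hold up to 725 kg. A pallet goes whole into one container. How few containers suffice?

Total = 550 + 275 + 275 + 150 + 125 + 100 + 100 + 75 = 1650 kg.
Lower bound: ⌈1650/725⌉ = 3 containers.
A packing using 3 containers:
  container 1: 550 + 150 = 700
  container 2: 275 + 275 + 125 = 675
  container 3: 100 + 100 + 75 = 275
This matches the lower bound, so 3 is optimal.

3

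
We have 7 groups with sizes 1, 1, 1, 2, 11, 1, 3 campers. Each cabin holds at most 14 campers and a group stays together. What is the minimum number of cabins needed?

Total = 11 + 3 + 2 + 1 + 1 + 1 + 1 = 20 campers.
Lower bound: ⌈20/14⌉ = 2 cabins.
A packing using 2 cabins:
  cabin 1: 11 + 3 = 14
  cabin 2: 2 + 1 + 1 + 1 + 1 = 6
This matches the lower bound, so 2 is optimal.

2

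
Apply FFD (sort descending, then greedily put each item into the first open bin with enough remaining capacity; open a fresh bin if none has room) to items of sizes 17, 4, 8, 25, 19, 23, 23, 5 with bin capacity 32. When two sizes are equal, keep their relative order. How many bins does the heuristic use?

Sorted descending: 25, 23, 23, 19, 17, 8, 5, 4.
  25 → bin 1 (new)  [load 25/32]
  23 → bin 2 (new)  [load 23/32]
  23 → bin 3 (new)  [load 23/32]
  19 → bin 4 (new)  [load 19/32]
  17 → bin 5 (new)  [load 17/32]
  8 → bin 2  [load 31/32]
  5 → bin 1  [load 30/32]
  4 → bin 3  [load 27/32]
5 bins opened.

5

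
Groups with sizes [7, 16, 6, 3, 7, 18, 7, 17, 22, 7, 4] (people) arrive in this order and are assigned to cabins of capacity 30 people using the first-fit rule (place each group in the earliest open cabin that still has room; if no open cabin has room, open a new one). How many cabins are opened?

  7 → cabin 1 (new)  [load 7/30]
  16 → cabin 1  [load 23/30]
  6 → cabin 1  [load 29/30]
  3 → cabin 2 (new)  [load 3/30]
  7 → cabin 2  [load 10/30]
  18 → cabin 2  [load 28/30]
  7 → cabin 3 (new)  [load 7/30]
  17 → cabin 3  [load 24/30]
  22 → cabin 4 (new)  [load 22/30]
  7 → cabin 4  [load 29/30]
  4 → cabin 3  [load 28/30]
4 cabins opened.

4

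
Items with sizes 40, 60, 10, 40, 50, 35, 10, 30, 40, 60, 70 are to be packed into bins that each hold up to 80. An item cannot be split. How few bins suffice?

6

Total = 70 + 60 + 60 + 50 + 40 + 40 + 40 + 35 + 30 + 10 + 10 = 445.
Lower bound: ⌈445/80⌉ = 6 bins.
A packing using 6 bins:
  bin 1: 70 + 10 = 80
  bin 2: 60 + 10 = 70
  bin 3: 60 = 60
  bin 4: 50 + 30 = 80
  bin 5: 40 + 40 = 80
  bin 6: 40 + 35 = 75
This matches the lower bound, so 6 is optimal.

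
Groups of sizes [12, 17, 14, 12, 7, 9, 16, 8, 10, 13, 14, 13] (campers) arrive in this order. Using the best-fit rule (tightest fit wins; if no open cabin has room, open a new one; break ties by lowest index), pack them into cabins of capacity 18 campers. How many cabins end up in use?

10

  12 → cabin 1 (new)  [load 12/18]
  17 → cabin 2 (new)  [load 17/18]
  14 → cabin 3 (new)  [load 14/18]
  12 → cabin 4 (new)  [load 12/18]
  7 → cabin 5 (new)  [load 7/18]
  9 → cabin 5  [load 16/18]
  16 → cabin 6 (new)  [load 16/18]
  8 → cabin 7 (new)  [load 8/18]
  10 → cabin 7  [load 18/18]
  13 → cabin 8 (new)  [load 13/18]
  14 → cabin 9 (new)  [load 14/18]
  13 → cabin 10 (new)  [load 13/18]
10 cabins opened.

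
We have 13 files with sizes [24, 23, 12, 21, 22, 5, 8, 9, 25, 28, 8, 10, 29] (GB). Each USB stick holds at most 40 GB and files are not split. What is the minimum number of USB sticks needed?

Total = 29 + 28 + 25 + 24 + 23 + 22 + 21 + 12 + 10 + 9 + 8 + 8 + 5 = 224 GB.
Lower bound: ⌈224/40⌉ = 6 USB sticks.
Also, 7 files each exceed 20 GB, and no two of those can share a USB stick, so at least 7 USB sticks are needed.
A packing using 7 USB sticks:
  USB stick 1: 29 + 10 = 39
  USB stick 2: 28 + 12 = 40
  USB stick 3: 25 + 9 + 5 = 39
  USB stick 4: 24 + 8 + 8 = 40
  USB stick 5: 23 = 23
  USB stick 6: 22 = 22
  USB stick 7: 21 = 21
This matches the lower bound, so 7 is optimal.

7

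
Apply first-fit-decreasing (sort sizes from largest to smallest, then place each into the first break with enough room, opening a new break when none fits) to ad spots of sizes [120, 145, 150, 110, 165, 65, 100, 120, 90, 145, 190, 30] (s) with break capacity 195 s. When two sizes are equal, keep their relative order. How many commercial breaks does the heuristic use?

9

Sorted descending: 190, 165, 150, 145, 145, 120, 120, 110, 100, 90, 65, 30.
  190 → break 1 (new)  [load 190/195]
  165 → break 2 (new)  [load 165/195]
  150 → break 3 (new)  [load 150/195]
  145 → break 4 (new)  [load 145/195]
  145 → break 5 (new)  [load 145/195]
  120 → break 6 (new)  [load 120/195]
  120 → break 7 (new)  [load 120/195]
  110 → break 8 (new)  [load 110/195]
  100 → break 9 (new)  [load 100/195]
  90 → break 9  [load 190/195]
  65 → break 6  [load 185/195]
  30 → break 2  [load 195/195]
9 commercial breaks opened.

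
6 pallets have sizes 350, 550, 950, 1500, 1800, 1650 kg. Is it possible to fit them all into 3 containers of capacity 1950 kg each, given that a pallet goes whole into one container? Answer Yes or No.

No

Total = 6800 kg; ⌈6800/1950⌉ = 4.
At least 4 containers are required, but only 3 are allowed.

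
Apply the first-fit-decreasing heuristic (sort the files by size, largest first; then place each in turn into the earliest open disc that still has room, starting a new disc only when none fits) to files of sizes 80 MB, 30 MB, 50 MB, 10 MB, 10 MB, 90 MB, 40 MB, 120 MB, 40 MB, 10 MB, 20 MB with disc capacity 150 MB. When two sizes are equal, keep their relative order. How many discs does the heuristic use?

Sorted descending: 120, 90, 80, 50, 40, 40, 30, 20, 10, 10, 10.
  120 → disc 1 (new)  [load 120/150]
  90 → disc 2 (new)  [load 90/150]
  80 → disc 3 (new)  [load 80/150]
  50 → disc 2  [load 140/150]
  40 → disc 3  [load 120/150]
  40 → disc 4 (new)  [load 40/150]
  30 → disc 1  [load 150/150]
  20 → disc 3  [load 140/150]
  10 → disc 2  [load 150/150]
  10 → disc 3  [load 150/150]
  10 → disc 4  [load 50/150]
4 discs opened.

4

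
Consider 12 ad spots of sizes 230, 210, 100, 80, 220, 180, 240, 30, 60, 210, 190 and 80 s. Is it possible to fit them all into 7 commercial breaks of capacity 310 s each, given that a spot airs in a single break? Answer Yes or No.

A valid assignment using 7 commercial breaks:
  break 1: 240 + 60 = 300
  break 2: 230 + 80 = 310
  break 3: 220 + 80 = 300
  break 4: 210 + 100 = 310
  break 5: 210 + 30 = 240
  break 6: 190 = 190
  break 7: 180 = 180
Every load is within 310 s, so 7 commercial breaks suffice.

Yes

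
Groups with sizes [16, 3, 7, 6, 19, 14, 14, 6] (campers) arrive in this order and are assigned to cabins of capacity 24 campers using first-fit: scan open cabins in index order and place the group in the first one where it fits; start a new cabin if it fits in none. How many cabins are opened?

5

  16 → cabin 1 (new)  [load 16/24]
  3 → cabin 1  [load 19/24]
  7 → cabin 2 (new)  [load 7/24]
  6 → cabin 2  [load 13/24]
  19 → cabin 3 (new)  [load 19/24]
  14 → cabin 4 (new)  [load 14/24]
  14 → cabin 5 (new)  [load 14/24]
  6 → cabin 2  [load 19/24]
5 cabins opened.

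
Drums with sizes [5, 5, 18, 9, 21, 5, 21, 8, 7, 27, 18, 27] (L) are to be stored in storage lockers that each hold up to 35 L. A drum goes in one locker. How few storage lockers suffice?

Total = 27 + 27 + 21 + 21 + 18 + 18 + 9 + 8 + 7 + 5 + 5 + 5 = 171 L.
Lower bound: ⌈171/35⌉ = 5 storage lockers.
Also, 6 drums each exceed 35/2 L, and no two of those can share a locker, so at least 6 storage lockers are needed.
A packing using 6 storage lockers:
  locker 1: 27 + 8 = 35
  locker 2: 27 + 7 = 34
  locker 3: 21 + 9 + 5 = 35
  locker 4: 21 + 5 + 5 = 31
  locker 5: 18 = 18
  locker 6: 18 = 18
This matches the lower bound, so 6 is optimal.

6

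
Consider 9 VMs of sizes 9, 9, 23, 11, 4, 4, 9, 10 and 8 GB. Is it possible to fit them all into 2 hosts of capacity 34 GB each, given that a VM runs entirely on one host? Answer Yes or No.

No

Total = 87 GB; ⌈87/34⌉ = 3.
At least 3 hosts are required, but only 2 are allowed.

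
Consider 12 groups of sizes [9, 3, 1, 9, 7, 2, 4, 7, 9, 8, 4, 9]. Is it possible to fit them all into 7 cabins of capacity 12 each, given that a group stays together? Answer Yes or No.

Yes

A valid assignment using 7 cabins:
  cabin 1: 9 + 3 = 12
  cabin 2: 9 + 2 + 1 = 12
  cabin 3: 9 = 9
  cabin 4: 9 = 9
  cabin 5: 8 + 4 = 12
  cabin 6: 7 + 4 = 11
  cabin 7: 7 = 7
Every load is within 12, so 7 cabins suffice.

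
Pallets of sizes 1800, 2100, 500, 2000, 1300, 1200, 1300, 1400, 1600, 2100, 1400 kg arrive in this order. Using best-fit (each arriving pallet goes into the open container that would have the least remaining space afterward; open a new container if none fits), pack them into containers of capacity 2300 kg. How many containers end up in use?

10

  1800 → container 1 (new)  [load 1800/2300]
  2100 → container 2 (new)  [load 2100/2300]
  500 → container 1  [load 2300/2300]
  2000 → container 3 (new)  [load 2000/2300]
  1300 → container 4 (new)  [load 1300/2300]
  1200 → container 5 (new)  [load 1200/2300]
  1300 → container 6 (new)  [load 1300/2300]
  1400 → container 7 (new)  [load 1400/2300]
  1600 → container 8 (new)  [load 1600/2300]
  2100 → container 9 (new)  [load 2100/2300]
  1400 → container 10 (new)  [load 1400/2300]
10 containers opened.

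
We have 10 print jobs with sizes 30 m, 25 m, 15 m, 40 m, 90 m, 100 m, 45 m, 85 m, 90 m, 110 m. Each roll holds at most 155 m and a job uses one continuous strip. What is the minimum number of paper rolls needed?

5

Total = 110 + 100 + 90 + 90 + 85 + 45 + 40 + 30 + 25 + 15 = 630 m.
Lower bound: ⌈630/155⌉ = 5 paper rolls.
A packing using 5 paper rolls:
  roll 1: 110 + 45 = 155
  roll 2: 100 + 40 + 15 = 155
  roll 3: 90 + 30 + 25 = 145
  roll 4: 90 = 90
  roll 5: 85 = 85
This matches the lower bound, so 5 is optimal.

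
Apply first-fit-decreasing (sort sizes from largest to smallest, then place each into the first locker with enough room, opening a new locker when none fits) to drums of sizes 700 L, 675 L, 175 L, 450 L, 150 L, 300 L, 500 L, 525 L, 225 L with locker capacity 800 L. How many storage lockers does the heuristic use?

5

Sorted descending: 700, 675, 525, 500, 450, 300, 225, 175, 150.
  700 → locker 1 (new)  [load 700/800]
  675 → locker 2 (new)  [load 675/800]
  525 → locker 3 (new)  [load 525/800]
  500 → locker 4 (new)  [load 500/800]
  450 → locker 5 (new)  [load 450/800]
  300 → locker 4  [load 800/800]
  225 → locker 3  [load 750/800]
  175 → locker 5  [load 625/800]
  150 → locker 5  [load 775/800]
5 storage lockers opened.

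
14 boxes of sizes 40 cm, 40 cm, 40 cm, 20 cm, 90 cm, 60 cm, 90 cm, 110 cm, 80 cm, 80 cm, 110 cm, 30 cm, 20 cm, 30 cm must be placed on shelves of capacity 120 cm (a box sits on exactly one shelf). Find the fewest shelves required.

8

Total = 110 + 110 + 90 + 90 + 80 + 80 + 60 + 40 + 40 + 40 + 30 + 30 + 20 + 20 = 840 cm.
Lower bound: ⌈840/120⌉ = 7 shelves.
A packing using 8 shelves:
  shelf 1: 110 = 110
  shelf 2: 110 = 110
  shelf 3: 90 + 30 = 120
  shelf 4: 90 + 30 = 120
  shelf 5: 80 + 40 = 120
  shelf 6: 80 + 40 = 120
  shelf 7: 60 + 40 + 20 = 120
  shelf 8: 20 = 20
No arrangement into 7 shelves stays within capacity, so 8 is optimal.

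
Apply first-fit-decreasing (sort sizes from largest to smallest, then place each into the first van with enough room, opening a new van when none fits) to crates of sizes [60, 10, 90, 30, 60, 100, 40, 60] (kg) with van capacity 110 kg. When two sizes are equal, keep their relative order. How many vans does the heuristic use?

5

Sorted descending: 100, 90, 60, 60, 60, 40, 30, 10.
  100 → van 1 (new)  [load 100/110]
  90 → van 2 (new)  [load 90/110]
  60 → van 3 (new)  [load 60/110]
  60 → van 4 (new)  [load 60/110]
  60 → van 5 (new)  [load 60/110]
  40 → van 3  [load 100/110]
  30 → van 4  [load 90/110]
  10 → van 1  [load 110/110]
5 vans opened.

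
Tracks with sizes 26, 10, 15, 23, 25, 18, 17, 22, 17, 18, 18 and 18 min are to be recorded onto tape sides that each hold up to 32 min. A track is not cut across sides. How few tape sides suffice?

Total = 26 + 25 + 23 + 22 + 18 + 18 + 18 + 18 + 17 + 17 + 15 + 10 = 227 min.
Lower bound: ⌈227/32⌉ = 8 tape sides.
Also, 10 tracks each exceed 16 min, and no two of those can share a side, so at least 10 tape sides are needed.
A packing using 10 tape sides:
  side 1: 26 = 26
  side 2: 25 = 25
  side 3: 23 = 23
  side 4: 22 + 10 = 32
  side 5: 18 = 18
  side 6: 18 = 18
  side 7: 18 = 18
  side 8: 18 = 18
  side 9: 17 + 15 = 32
  side 10: 17 = 17
This matches the lower bound, so 10 is optimal.

10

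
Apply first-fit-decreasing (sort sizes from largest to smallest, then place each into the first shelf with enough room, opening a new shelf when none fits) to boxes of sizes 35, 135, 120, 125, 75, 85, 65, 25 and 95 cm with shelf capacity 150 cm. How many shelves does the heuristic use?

6

Sorted descending: 135, 125, 120, 95, 85, 75, 65, 35, 25.
  135 → shelf 1 (new)  [load 135/150]
  125 → shelf 2 (new)  [load 125/150]
  120 → shelf 3 (new)  [load 120/150]
  95 → shelf 4 (new)  [load 95/150]
  85 → shelf 5 (new)  [load 85/150]
  75 → shelf 6 (new)  [load 75/150]
  65 → shelf 5  [load 150/150]
  35 → shelf 4  [load 130/150]
  25 → shelf 2  [load 150/150]
6 shelves opened.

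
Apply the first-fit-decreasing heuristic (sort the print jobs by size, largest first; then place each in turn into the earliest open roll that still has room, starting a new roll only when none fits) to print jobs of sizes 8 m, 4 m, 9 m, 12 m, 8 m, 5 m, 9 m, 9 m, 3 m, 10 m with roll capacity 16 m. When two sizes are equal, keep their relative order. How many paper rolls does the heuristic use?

6

Sorted descending: 12, 10, 9, 9, 9, 8, 8, 5, 4, 3.
  12 → roll 1 (new)  [load 12/16]
  10 → roll 2 (new)  [load 10/16]
  9 → roll 3 (new)  [load 9/16]
  9 → roll 4 (new)  [load 9/16]
  9 → roll 5 (new)  [load 9/16]
  8 → roll 6 (new)  [load 8/16]
  8 → roll 6  [load 16/16]
  5 → roll 2  [load 15/16]
  4 → roll 1  [load 16/16]
  3 → roll 3  [load 12/16]
6 paper rolls opened.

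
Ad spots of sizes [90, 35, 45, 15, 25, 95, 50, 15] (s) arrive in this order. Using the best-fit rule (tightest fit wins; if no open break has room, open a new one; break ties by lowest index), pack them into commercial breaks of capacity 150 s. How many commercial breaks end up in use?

3

  90 → break 1 (new)  [load 90/150]
  35 → break 1  [load 125/150]
  45 → break 2 (new)  [load 45/150]
  15 → break 1  [load 140/150]
  25 → break 2  [load 70/150]
  95 → break 3 (new)  [load 95/150]
  50 → break 3  [load 145/150]
  15 → break 2  [load 85/150]
3 commercial breaks opened.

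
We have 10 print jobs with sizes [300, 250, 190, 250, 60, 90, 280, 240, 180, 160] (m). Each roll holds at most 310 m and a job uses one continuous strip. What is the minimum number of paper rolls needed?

8

Total = 300 + 280 + 250 + 250 + 240 + 190 + 180 + 160 + 90 + 60 = 2000 m.
Lower bound: ⌈2000/310⌉ = 7 paper rolls.
Also, 8 print jobs each exceed 155 m, and no two of those can share a roll, so at least 8 paper rolls are needed.
A packing using 8 paper rolls:
  roll 1: 300 = 300
  roll 2: 280 = 280
  roll 3: 250 + 60 = 310
  roll 4: 250 = 250
  roll 5: 240 = 240
  roll 6: 190 + 90 = 280
  roll 7: 180 = 180
  roll 8: 160 = 160
This matches the lower bound, so 8 is optimal.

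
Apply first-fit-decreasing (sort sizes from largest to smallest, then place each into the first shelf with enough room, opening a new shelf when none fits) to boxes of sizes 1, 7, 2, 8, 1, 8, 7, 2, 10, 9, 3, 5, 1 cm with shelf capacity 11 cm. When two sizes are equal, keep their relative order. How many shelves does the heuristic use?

Sorted descending: 10, 9, 8, 8, 7, 7, 5, 3, 2, 2, 1, 1, 1.
  10 → shelf 1 (new)  [load 10/11]
  9 → shelf 2 (new)  [load 9/11]
  8 → shelf 3 (new)  [load 8/11]
  8 → shelf 4 (new)  [load 8/11]
  7 → shelf 5 (new)  [load 7/11]
  7 → shelf 6 (new)  [load 7/11]
  5 → shelf 7 (new)  [load 5/11]
  3 → shelf 3  [load 11/11]
  2 → shelf 2  [load 11/11]
  2 → shelf 4  [load 10/11]
  1 → shelf 1  [load 11/11]
  1 → shelf 4  [load 11/11]
  1 → shelf 5  [load 8/11]
7 shelves opened.

7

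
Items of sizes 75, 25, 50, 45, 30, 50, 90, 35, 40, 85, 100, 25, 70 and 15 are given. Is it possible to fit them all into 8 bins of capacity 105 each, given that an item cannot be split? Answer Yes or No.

A valid assignment using 8 bins:
  bin 1: 100 = 100
  bin 2: 90 + 15 = 105
  bin 3: 85 = 85
  bin 4: 75 + 30 = 105
  bin 5: 70 + 35 = 105
  bin 6: 50 + 50 = 100
  bin 7: 45 + 40 = 85
  bin 8: 25 + 25 = 50
Every load is within 105, so 8 bins suffice.

Yes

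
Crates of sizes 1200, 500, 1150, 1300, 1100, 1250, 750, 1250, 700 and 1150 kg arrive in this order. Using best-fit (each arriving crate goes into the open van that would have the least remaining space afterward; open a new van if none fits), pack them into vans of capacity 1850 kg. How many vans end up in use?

7

  1200 → van 1 (new)  [load 1200/1850]
  500 → van 1  [load 1700/1850]
  1150 → van 2 (new)  [load 1150/1850]
  1300 → van 3 (new)  [load 1300/1850]
  1100 → van 4 (new)  [load 1100/1850]
  1250 → van 5 (new)  [load 1250/1850]
  750 → van 4  [load 1850/1850]
  1250 → van 6 (new)  [load 1250/1850]
  700 → van 2  [load 1850/1850]
  1150 → van 7 (new)  [load 1150/1850]
7 vans opened.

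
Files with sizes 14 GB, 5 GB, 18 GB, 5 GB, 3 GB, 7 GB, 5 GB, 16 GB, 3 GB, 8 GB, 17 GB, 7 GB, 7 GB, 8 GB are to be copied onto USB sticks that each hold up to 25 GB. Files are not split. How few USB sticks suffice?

5

Total = 18 + 17 + 16 + 14 + 8 + 8 + 7 + 7 + 7 + 5 + 5 + 5 + 3 + 3 = 123 GB.
Lower bound: ⌈123/25⌉ = 5 USB sticks.
A packing using 5 USB sticks:
  USB stick 1: 18 + 7 = 25
  USB stick 2: 17 + 8 = 25
  USB stick 3: 16 + 8 = 24
  USB stick 4: 14 + 7 + 3 = 24
  USB stick 5: 7 + 5 + 5 + 5 + 3 = 25
This matches the lower bound, so 5 is optimal.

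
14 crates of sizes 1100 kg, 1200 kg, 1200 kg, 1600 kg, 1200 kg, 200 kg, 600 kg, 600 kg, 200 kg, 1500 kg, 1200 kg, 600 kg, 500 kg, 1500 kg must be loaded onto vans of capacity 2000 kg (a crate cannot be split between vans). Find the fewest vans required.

Total = 1600 + 1500 + 1500 + 1200 + 1200 + 1200 + 1200 + 1100 + 600 + 600 + 600 + 500 + 200 + 200 = 13200 kg.
Lower bound: ⌈13200/2000⌉ = 7 vans.
Also, 8 crates each exceed 1000 kg, and no two of those can share a van, so at least 8 vans are needed.
A packing using 8 vans:
  van 1: 1600 + 200 + 200 = 2000
  van 2: 1500 + 500 = 2000
  van 3: 1500 = 1500
  van 4: 1200 + 600 = 1800
  van 5: 1200 + 600 = 1800
  van 6: 1200 + 600 = 1800
  van 7: 1200 = 1200
  van 8: 1100 = 1100
This matches the lower bound, so 8 is optimal.

8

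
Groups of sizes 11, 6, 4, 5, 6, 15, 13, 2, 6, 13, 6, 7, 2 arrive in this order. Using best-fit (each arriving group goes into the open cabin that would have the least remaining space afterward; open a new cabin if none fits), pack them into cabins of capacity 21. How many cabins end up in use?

  11 → cabin 1 (new)  [load 11/21]
  6 → cabin 1  [load 17/21]
  4 → cabin 1  [load 21/21]
  5 → cabin 2 (new)  [load 5/21]
  6 → cabin 2  [load 11/21]
  15 → cabin 3 (new)  [load 15/21]
  13 → cabin 4 (new)  [load 13/21]
  2 → cabin 3  [load 17/21]
  6 → cabin 4  [load 19/21]
  13 → cabin 5 (new)  [load 13/21]
  6 → cabin 5  [load 19/21]
  7 → cabin 2  [load 18/21]
  2 → cabin 4  [load 21/21]
5 cabins opened.

5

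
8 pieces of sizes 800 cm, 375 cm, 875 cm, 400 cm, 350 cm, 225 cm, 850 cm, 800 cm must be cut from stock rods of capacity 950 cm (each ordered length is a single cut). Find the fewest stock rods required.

Total = 875 + 850 + 800 + 800 + 400 + 375 + 350 + 225 = 4675 cm.
Lower bound: ⌈4675/950⌉ = 5 stock rods.
A packing using 6 stock rods:
  stock rod 1: 875 = 875
  stock rod 2: 850 = 850
  stock rod 3: 800 = 800
  stock rod 4: 800 = 800
  stock rod 5: 400 + 375 = 775
  stock rod 6: 350 + 225 = 575
No arrangement into 5 stock rods stays within capacity, so 6 is optimal.

6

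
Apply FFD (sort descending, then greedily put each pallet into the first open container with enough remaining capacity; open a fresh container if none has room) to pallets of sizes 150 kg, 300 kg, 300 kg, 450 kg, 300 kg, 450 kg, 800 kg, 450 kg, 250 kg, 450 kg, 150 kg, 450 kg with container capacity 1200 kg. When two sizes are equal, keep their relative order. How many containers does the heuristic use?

Sorted descending: 800, 450, 450, 450, 450, 450, 300, 300, 300, 250, 150, 150.
  800 → container 1 (new)  [load 800/1200]
  450 → container 2 (new)  [load 450/1200]
  450 → container 2  [load 900/1200]
  450 → container 3 (new)  [load 450/1200]
  450 → container 3  [load 900/1200]
  450 → container 4 (new)  [load 450/1200]
  300 → container 1  [load 1100/1200]
  300 → container 2  [load 1200/1200]
  300 → container 3  [load 1200/1200]
  250 → container 4  [load 700/1200]
  150 → container 4  [load 850/1200]
  150 → container 4  [load 1000/1200]
4 containers opened.

4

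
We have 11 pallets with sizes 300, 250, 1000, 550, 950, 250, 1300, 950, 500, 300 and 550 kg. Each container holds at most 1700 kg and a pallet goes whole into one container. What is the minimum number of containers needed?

Total = 1300 + 1000 + 950 + 950 + 550 + 550 + 500 + 300 + 300 + 250 + 250 = 6900 kg.
Lower bound: ⌈6900/1700⌉ = 5 containers.
A packing using 5 containers:
  container 1: 1300 + 300 = 1600
  container 2: 1000 + 550 = 1550
  container 3: 950 + 550 = 1500
  container 4: 950 + 500 + 250 = 1700
  container 5: 300 + 250 = 550
This matches the lower bound, so 5 is optimal.

5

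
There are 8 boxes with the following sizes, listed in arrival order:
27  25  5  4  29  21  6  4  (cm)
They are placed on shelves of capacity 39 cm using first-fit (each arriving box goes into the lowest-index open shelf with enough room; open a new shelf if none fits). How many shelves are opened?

  27 → shelf 1 (new)  [load 27/39]
  25 → shelf 2 (new)  [load 25/39]
  5 → shelf 1  [load 32/39]
  4 → shelf 1  [load 36/39]
  29 → shelf 3 (new)  [load 29/39]
  21 → shelf 4 (new)  [load 21/39]
  6 → shelf 2  [load 31/39]
  4 → shelf 2  [load 35/39]
4 shelves opened.

4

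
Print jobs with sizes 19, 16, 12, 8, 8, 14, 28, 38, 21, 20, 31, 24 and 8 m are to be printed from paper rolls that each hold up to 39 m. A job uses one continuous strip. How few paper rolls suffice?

7

Total = 38 + 31 + 28 + 24 + 21 + 20 + 19 + 16 + 14 + 12 + 8 + 8 + 8 = 247 m.
Lower bound: ⌈247/39⌉ = 7 paper rolls.
A packing using 7 paper rolls:
  roll 1: 38 = 38
  roll 2: 31 + 8 = 39
  roll 3: 28 + 8 = 36
  roll 4: 24 + 14 = 38
  roll 5: 21 + 16 = 37
  roll 6: 20 + 19 = 39
  roll 7: 12 + 8 = 20
This matches the lower bound, so 7 is optimal.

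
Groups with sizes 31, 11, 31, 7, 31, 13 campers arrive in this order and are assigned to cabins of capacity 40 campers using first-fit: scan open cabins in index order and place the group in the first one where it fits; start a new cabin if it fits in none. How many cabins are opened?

  31 → cabin 1 (new)  [load 31/40]
  11 → cabin 2 (new)  [load 11/40]
  31 → cabin 3 (new)  [load 31/40]
  7 → cabin 1  [load 38/40]
  31 → cabin 4 (new)  [load 31/40]
  13 → cabin 2  [load 24/40]
4 cabins opened.

4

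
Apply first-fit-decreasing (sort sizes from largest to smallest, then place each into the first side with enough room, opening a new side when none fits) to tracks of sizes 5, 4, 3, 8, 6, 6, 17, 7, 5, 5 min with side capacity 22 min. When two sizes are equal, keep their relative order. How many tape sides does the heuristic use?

Sorted descending: 17, 8, 7, 6, 6, 5, 5, 5, 4, 3.
  17 → side 1 (new)  [load 17/22]
  8 → side 2 (new)  [load 8/22]
  7 → side 2  [load 15/22]
  6 → side 2  [load 21/22]
  6 → side 3 (new)  [load 6/22]
  5 → side 1  [load 22/22]
  5 → side 3  [load 11/22]
  5 → side 3  [load 16/22]
  4 → side 3  [load 20/22]
  3 → side 4 (new)  [load 3/22]
4 tape sides opened.

4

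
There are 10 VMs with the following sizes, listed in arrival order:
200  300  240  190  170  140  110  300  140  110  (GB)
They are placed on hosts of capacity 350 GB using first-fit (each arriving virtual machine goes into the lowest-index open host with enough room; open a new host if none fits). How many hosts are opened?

  200 → host 1 (new)  [load 200/350]
  300 → host 2 (new)  [load 300/350]
  240 → host 3 (new)  [load 240/350]
  190 → host 4 (new)  [load 190/350]
  170 → host 5 (new)  [load 170/350]
  140 → host 1  [load 340/350]
  110 → host 3  [load 350/350]
  300 → host 6 (new)  [load 300/350]
  140 → host 4  [load 330/350]
  110 → host 5  [load 280/350]
6 hosts opened.

6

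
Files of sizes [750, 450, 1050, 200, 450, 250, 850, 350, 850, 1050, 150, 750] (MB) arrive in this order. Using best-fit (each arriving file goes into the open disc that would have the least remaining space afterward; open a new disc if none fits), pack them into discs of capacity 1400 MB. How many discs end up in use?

  750 → disc 1 (new)  [load 750/1400]
  450 → disc 1  [load 1200/1400]
  1050 → disc 2 (new)  [load 1050/1400]
  200 → disc 1  [load 1400/1400]
  450 → disc 3 (new)  [load 450/1400]
  250 → disc 2  [load 1300/1400]
  850 → disc 3  [load 1300/1400]
  350 → disc 4 (new)  [load 350/1400]
  850 → disc 4  [load 1200/1400]
  1050 → disc 5 (new)  [load 1050/1400]
  150 → disc 4  [load 1350/1400]
  750 → disc 6 (new)  [load 750/1400]
6 discs opened.

6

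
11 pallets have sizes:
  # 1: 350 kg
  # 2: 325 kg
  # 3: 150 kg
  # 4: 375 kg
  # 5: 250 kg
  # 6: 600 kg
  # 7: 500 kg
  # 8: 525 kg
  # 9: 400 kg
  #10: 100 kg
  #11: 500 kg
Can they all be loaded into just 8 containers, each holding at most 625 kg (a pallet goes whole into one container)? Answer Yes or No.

A valid assignment using 8 containers:
  container 1: 600 = 600
  container 2: 525 + 100 = 625
  container 3: 500 = 500
  container 4: 500 = 500
  container 5: 400 + 150 = 550
  container 6: 375 + 250 = 625
  container 7: 350 = 350
  container 8: 325 = 325
Every load is within 625 kg, so 8 containers suffice.

Yes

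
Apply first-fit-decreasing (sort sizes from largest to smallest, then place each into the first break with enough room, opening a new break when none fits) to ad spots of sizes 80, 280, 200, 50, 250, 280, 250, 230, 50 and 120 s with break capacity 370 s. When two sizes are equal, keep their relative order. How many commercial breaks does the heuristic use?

Sorted descending: 280, 280, 250, 250, 230, 200, 120, 80, 50, 50.
  280 → break 1 (new)  [load 280/370]
  280 → break 2 (new)  [load 280/370]
  250 → break 3 (new)  [load 250/370]
  250 → break 4 (new)  [load 250/370]
  230 → break 5 (new)  [load 230/370]
  200 → break 6 (new)  [load 200/370]
  120 → break 3  [load 370/370]
  80 → break 1  [load 360/370]
  50 → break 2  [load 330/370]
  50 → break 4  [load 300/370]
6 commercial breaks opened.

6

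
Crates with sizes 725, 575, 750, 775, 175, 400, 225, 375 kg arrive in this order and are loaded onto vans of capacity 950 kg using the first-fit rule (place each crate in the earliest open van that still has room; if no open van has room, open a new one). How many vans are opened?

  725 → van 1 (new)  [load 725/950]
  575 → van 2 (new)  [load 575/950]
  750 → van 3 (new)  [load 750/950]
  775 → van 4 (new)  [load 775/950]
  175 → van 1  [load 900/950]
  400 → van 5 (new)  [load 400/950]
  225 → van 2  [load 800/950]
  375 → van 5  [load 775/950]
5 vans opened.

5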